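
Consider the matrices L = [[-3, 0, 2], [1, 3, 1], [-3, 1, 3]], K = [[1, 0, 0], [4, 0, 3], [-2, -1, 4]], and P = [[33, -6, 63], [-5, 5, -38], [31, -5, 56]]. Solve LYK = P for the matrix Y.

Isolating Y: multiply by L⁻¹ from the left and K⁻¹ from the right, so Y = L⁻¹PK⁻¹.
det L = -4, so L⁻¹ = [[-2, -1/2, 3/2], [3/2, 3/4, -5/4], [-5/2, -3/4, 9/4]].
det K = 3; the adjugate gives K⁻¹ = [[1, 0, 0], [-22/3, 4/3, -1], [-4/3, 1/3, 0]].
L⁻¹P = [[-17, 2, -23], [7, 1, -4], [-9, 0, -3]].
Y = (L⁻¹P)K⁻¹ = [[-1, -5, -2], [5, 0, -1], [-5, -1, 0]].

Y = [[-1, -5, -2], [5, 0, -1], [-5, -1, 0]]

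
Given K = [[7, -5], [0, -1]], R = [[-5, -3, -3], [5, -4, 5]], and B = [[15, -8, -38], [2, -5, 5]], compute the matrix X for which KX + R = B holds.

KX = B − R = [[20, -5, -35], [-3, -1, 0]].
Since K multiplies X on the left, X = K⁻¹(B − R).
det K = -7; the adjugate gives K⁻¹ = [[1/7, -5/7], [0, -1]].
X = K⁻¹(B − R) = [[5, 0, -5], [3, 1, 0]].

X = [[5, 0, -5], [3, 1, 0]]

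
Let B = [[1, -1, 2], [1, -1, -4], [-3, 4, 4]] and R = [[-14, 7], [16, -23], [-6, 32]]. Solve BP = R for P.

P = [[-2, 0], [2, 3], [-5, 5]]

Since B multiplies P on the left, P = B⁻¹R.
B has determinant 6; B⁻¹ = [[2, 2, 1], [4/3, 5/3, 1], [1/6, -1/6, 0]].
P = B⁻¹R = [[2, 2, 1], [4/3, 5/3, 1], [1/6, -1/6, 0]] · [[-14, 7], [16, -23], [-6, 32]] = [[-2, 0], [2, 3], [-5, 5]].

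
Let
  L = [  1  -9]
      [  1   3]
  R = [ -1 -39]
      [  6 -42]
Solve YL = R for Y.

Right-multiplying both sides by L⁻¹ gives Y = RL⁻¹.
det L = 12, so L⁻¹ = [[1/4, 3/4], [-1/12, 1/12]].
Y = RL⁻¹ = [[-1, -39], [6, -42]] · [[1/4, 3/4], [-1/12, 1/12]] = [[3, -4], [5, 1]].

Y = [[3, -4], [5, 1]]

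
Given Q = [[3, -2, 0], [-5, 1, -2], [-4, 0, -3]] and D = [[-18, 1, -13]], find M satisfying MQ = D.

Right-multiplying both sides by Q⁻¹ gives M = DQ⁻¹.
det Q = 5, so Q⁻¹ = [[-3/5, -6/5, 4/5], [-7/5, -9/5, 6/5], [4/5, 8/5, -7/5]].
M = DQ⁻¹ = [[-18, 1, -13]] · [[-3/5, -6/5, 4/5], [-7/5, -9/5, 6/5], [4/5, 8/5, -7/5]] = [[-1, -1, 5]].

M = [[-1, -1, 5]]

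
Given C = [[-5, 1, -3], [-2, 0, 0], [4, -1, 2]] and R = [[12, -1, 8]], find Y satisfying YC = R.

Right-multiplying both sides by C⁻¹ gives Y = RC⁻¹.
det C = -2, so C⁻¹ = [[0, -1/2, 0], [-2, -1, -3], [-1, 1/2, -1]].
Y = RC⁻¹ = [[12, -1, 8]] · [[0, -1/2, 0], [-2, -1, -3], [-1, 1/2, -1]] = [[-6, -1, -5]].

Y = [[-6, -1, -5]]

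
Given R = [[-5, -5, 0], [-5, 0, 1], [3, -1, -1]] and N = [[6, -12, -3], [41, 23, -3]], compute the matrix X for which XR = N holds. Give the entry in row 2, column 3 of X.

-3

R is on the right of X, so right-multiply by R⁻¹: X = NR⁻¹.
det R = 5; the adjugate gives R⁻¹ = [[1/5, -1, -1], [-2/5, 1, 1], [1, -4, -5]].
X = NR⁻¹ = [[6, -12, -3], [41, 23, -3]] · [[1/5, -1, -1], [-2/5, 1, 1], [1, -4, -5]] = [[3, -6, -3], [-4, -6, -3]].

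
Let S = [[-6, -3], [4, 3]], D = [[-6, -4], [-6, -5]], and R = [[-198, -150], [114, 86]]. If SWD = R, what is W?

W = [[-3, -4], [1, 2]]

Isolating W: multiply by S⁻¹ from the left and D⁻¹ from the right, so W = S⁻¹RD⁻¹.
det S = -6; the adjugate gives S⁻¹ = [[-1/2, -1/2], [2/3, 1]].
det D = 6, so D⁻¹ = [[-5/6, 2/3], [1, -1]].
S⁻¹R = [[42, 32], [-18, -14]].
W = (S⁻¹R)D⁻¹ = [[-3, -4], [1, 2]].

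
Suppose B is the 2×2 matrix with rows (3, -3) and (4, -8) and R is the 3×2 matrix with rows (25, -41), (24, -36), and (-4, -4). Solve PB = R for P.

P = [[3, 4], [4, 3], [-4, 2]]

Since B sits to the right of P, P = RB⁻¹.
det B = -12, so B⁻¹ = [[2/3, -1/4], [1/3, -1/4]].
P = RB⁻¹ = [[25, -41], [24, -36], [-4, -4]] · [[2/3, -1/4], [1/3, -1/4]] = [[3, 4], [4, 3], [-4, 2]].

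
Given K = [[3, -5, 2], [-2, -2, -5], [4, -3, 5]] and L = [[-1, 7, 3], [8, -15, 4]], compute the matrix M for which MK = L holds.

Right-multiplying both sides by K⁻¹ gives M = LK⁻¹.
K has determinant 3; K⁻¹ = [[-25/3, 19/3, 29/3], [-10/3, 7/3, 11/3], [14/3, -11/3, -16/3]].
M = LK⁻¹ = [[-1, 7, 3], [8, -15, 4]] · [[-25/3, 19/3, 29/3], [-10/3, 7/3, 11/3], [14/3, -11/3, -16/3]] = [[-1, -1, 0], [2, 1, 1]].

M = [[-1, -1, 0], [2, 1, 1]]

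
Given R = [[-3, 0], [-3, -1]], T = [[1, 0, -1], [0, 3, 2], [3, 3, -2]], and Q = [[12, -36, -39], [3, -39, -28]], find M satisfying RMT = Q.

M = [[-1, 5, -1], [-3, -3, 4]]

Left-multiply by R⁻¹ and right-multiply by T⁻¹: M = R⁻¹QT⁻¹.
det R = 3; the adjugate gives R⁻¹ = [[-1/3, 0], [1, -1]].
det T = -3; the adjugate gives T⁻¹ = [[4, 1, -1], [-2, -1/3, 2/3], [3, 1, -1]].
R⁻¹Q = [[-4, 12, 13], [9, 3, -11]].
M = (R⁻¹Q)T⁻¹ = [[-1, 5, -1], [-3, -3, 4]].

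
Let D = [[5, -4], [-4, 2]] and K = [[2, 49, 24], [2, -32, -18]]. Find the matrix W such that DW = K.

D is on the left of W, so left-multiply by D⁻¹: W = D⁻¹K.
det D = -6, so D⁻¹ = [[-1/3, -2/3], [-2/3, -5/6]].
W = D⁻¹K = [[-1/3, -2/3], [-2/3, -5/6]] · [[2, 49, 24], [2, -32, -18]] = [[-2, 5, 4], [-3, -6, -1]].

W = [[-2, 5, 4], [-3, -6, -1]]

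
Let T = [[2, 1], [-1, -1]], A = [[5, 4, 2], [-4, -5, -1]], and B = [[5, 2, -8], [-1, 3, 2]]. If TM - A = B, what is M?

M = [[5, 4, -5], [0, -2, 4]]

TM = B + A = [[10, 6, -6], [-5, -2, 1]].
Left-multiplying both sides by T⁻¹ gives M = T⁻¹(B + A).
det T = -1, so T⁻¹ = [[1, 1], [-1, -2]].
M = T⁻¹(B + A) = [[5, 4, -5], [0, -2, 4]].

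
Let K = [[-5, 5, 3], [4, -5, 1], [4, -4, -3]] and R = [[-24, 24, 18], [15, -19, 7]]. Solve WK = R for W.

W = [[0, 0, -6], [-3, 4, -4]]

K is on the right of W, so right-multiply by K⁻¹: W = RK⁻¹.
det K = -3, so K⁻¹ = [[-19/3, -1, -20/3], [-16/3, -1, -17/3], [-4/3, 0, -5/3]].
W = RK⁻¹ = [[-24, 24, 18], [15, -19, 7]] · [[-19/3, -1, -20/3], [-16/3, -1, -17/3], [-4/3, 0, -5/3]] = [[0, 0, -6], [-3, 4, -4]].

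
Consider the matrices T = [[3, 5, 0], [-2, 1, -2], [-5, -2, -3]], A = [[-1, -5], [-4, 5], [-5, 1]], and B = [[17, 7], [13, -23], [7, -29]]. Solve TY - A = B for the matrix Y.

TY = B + A = [[16, 2], [9, -18], [2, -28]].
Since T multiplies Y on the left, Y = T⁻¹(B + A).
det T = -1; the adjugate gives T⁻¹ = [[7, -15, 10], [-4, 9, -6], [-9, 19, -13]].
Y = T⁻¹(B + A) = [[-3, 4], [5, -2], [1, 4]].

Y = [[-3, 4], [5, -2], [1, 4]]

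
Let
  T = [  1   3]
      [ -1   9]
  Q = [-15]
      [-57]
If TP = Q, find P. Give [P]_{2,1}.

-6

Since T multiplies P on the left, P = T⁻¹Q.
det T = 12; the adjugate gives T⁻¹ = [[3/4, -1/4], [1/12, 1/12]].
P = T⁻¹Q = [[3/4, -1/4], [1/12, 1/12]] · [[-15], [-57]] = [[3], [-6]].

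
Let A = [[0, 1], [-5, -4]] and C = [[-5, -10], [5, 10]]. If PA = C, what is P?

A is on the right of P, so right-multiply by A⁻¹: P = CA⁻¹.
det A = 5; the adjugate gives A⁻¹ = [[-4/5, -1/5], [1, 0]].
P = CA⁻¹ = [[-5, -10], [5, 10]] · [[-4/5, -1/5], [1, 0]] = [[-6, 1], [6, -1]].

P = [[-6, 1], [6, -1]]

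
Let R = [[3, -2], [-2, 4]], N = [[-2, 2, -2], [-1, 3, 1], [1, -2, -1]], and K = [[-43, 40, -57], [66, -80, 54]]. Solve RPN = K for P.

P = [[5, 0, 5], [-5, -2, 2]]

Left-multiply by R⁻¹ and right-multiply by N⁻¹: P = R⁻¹KN⁻¹.
det R = 8, so R⁻¹ = [[1/2, 1/4], [1/4, 3/8]].
N has determinant 4; N⁻¹ = [[-1/4, 3/2, 2], [0, 1, 1], [-1/4, -1/2, -1]].
R⁻¹K = [[-5, 0, -15], [14, -20, 6]].
P = (R⁻¹K)N⁻¹ = [[5, 0, 5], [-5, -2, 2]].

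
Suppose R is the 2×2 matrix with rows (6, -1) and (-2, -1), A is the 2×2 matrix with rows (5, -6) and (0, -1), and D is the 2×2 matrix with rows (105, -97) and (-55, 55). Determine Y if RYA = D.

Y = [[4, -5], [3, -1]]

Left-multiply by R⁻¹ and right-multiply by A⁻¹: Y = R⁻¹DA⁻¹.
R has determinant -8; R⁻¹ = [[1/8, -1/8], [-1/4, -3/4]].
det A = -5; the adjugate gives A⁻¹ = [[1/5, -6/5], [0, -1]].
R⁻¹D = [[20, -19], [15, -17]].
Y = (R⁻¹D)A⁻¹ = [[4, -5], [3, -1]].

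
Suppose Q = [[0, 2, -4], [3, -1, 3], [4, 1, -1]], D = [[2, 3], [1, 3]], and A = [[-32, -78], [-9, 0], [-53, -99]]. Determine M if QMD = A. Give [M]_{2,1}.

M = Q⁻¹AD⁻¹ (apply Q⁻¹ on the left and D⁻¹ on the right).
Q has determinant 2; Q⁻¹ = [[-1, -1, 1], [15/2, 8, -6], [7/2, 4, -3]].
det D = 3; the adjugate gives D⁻¹ = [[1, -1], [-1/3, 2/3]].
Q⁻¹A = [[-12, -21], [6, 9], [11, 24]].
M = (Q⁻¹A)D⁻¹ = [[-5, -2], [3, 0], [3, 5]].

3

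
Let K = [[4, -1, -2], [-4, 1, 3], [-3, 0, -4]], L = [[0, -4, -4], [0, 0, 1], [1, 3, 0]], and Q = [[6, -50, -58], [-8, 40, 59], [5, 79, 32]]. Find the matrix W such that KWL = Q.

W = [[4, 4, 1], [-3, -4, 2], [1, 5, -2]]

W = K⁻¹QL⁻¹ (apply K⁻¹ on the left and L⁻¹ on the right).
K has determinant 3; K⁻¹ = [[-4/3, -4/3, -1/3], [-25/3, -22/3, -4/3], [1, 1, 0]].
det L = -4; the adjugate gives L⁻¹ = [[3/4, 3, 1], [-1/4, -1, 0], [0, 1, 0]].
K⁻¹Q = [[1, -13, -12], [2, 18, 8], [-2, -10, 1]].
W = (K⁻¹Q)L⁻¹ = [[4, 4, 1], [-3, -4, 2], [1, 5, -2]].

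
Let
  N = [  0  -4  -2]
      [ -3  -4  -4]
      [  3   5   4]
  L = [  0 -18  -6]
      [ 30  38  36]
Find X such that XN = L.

X = [[3, -6, -6], [2, -4, 6]]

Right-multiplying both sides by N⁻¹ gives X = LN⁻¹.
det N = 6; the adjugate gives N⁻¹ = [[2/3, 1, 4/3], [0, 1, 1], [-1/2, -2, -2]].
X = LN⁻¹ = [[0, -18, -6], [30, 38, 36]] · [[2/3, 1, 4/3], [0, 1, 1], [-1/2, -2, -2]] = [[3, -6, -6], [2, -4, 6]].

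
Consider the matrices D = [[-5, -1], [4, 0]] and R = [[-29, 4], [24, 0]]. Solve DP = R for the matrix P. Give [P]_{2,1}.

-1

Left-multiplying both sides by D⁻¹ gives P = D⁻¹R.
det D = 4; the adjugate gives D⁻¹ = [[0, 1/4], [-1, -5/4]].
P = D⁻¹R = [[0, 1/4], [-1, -5/4]] · [[-29, 4], [24, 0]] = [[6, 0], [-1, -4]].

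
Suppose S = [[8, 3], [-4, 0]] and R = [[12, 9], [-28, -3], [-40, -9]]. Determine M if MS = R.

Right-multiplying both sides by S⁻¹ gives M = RS⁻¹.
det S = 12, so S⁻¹ = [[0, -1/4], [1/3, 2/3]].
M = RS⁻¹ = [[12, 9], [-28, -3], [-40, -9]] · [[0, -1/4], [1/3, 2/3]] = [[3, 3], [-1, 5], [-3, 4]].

M = [[3, 3], [-1, 5], [-3, 4]]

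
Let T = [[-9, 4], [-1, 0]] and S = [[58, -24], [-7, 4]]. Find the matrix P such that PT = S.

P = [[-6, -4], [1, -2]]

Since T sits to the right of P, P = ST⁻¹.
det T = 4; the adjugate gives T⁻¹ = [[0, -1], [1/4, -9/4]].
P = ST⁻¹ = [[58, -24], [-7, 4]] · [[0, -1], [1/4, -9/4]] = [[-6, -4], [1, -2]].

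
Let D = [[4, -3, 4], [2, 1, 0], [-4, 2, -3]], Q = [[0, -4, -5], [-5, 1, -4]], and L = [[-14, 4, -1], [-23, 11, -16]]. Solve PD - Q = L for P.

PD = L + Q = [[-14, 0, -6], [-28, 12, -20]].
D is on the right of P, so right-multiply by D⁻¹: P = (L + Q)D⁻¹.
D has determinant 2; D⁻¹ = [[-3/2, -1/2, -2], [3, 2, 4], [4, 2, 5]].
P = (L + Q)D⁻¹ = [[-3, -5, -2], [-2, -2, 4]].

P = [[-3, -5, -2], [-2, -2, 4]]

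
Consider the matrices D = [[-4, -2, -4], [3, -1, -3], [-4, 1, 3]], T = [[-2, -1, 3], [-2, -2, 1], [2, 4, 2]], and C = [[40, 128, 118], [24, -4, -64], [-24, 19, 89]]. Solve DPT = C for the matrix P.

Left-multiply by D⁻¹ and right-multiply by T⁻¹: P = D⁻¹CT⁻¹.
D has determinant -2; D⁻¹ = [[0, -1, -1], [-3/2, 14, 12], [1/2, -6, -5]].
T has determinant -2; T⁻¹ = [[4, -7, -5/2], [-3, 5, 2], [2, -3, -1]].
D⁻¹C = [[0, -15, -25], [-12, -20, -5], [-4, -7, -2]].
P = (D⁻¹C)T⁻¹ = [[-5, 0, -5], [2, -1, -5], [1, -1, -2]].

P = [[-5, 0, -5], [2, -1, -5], [1, -1, -2]]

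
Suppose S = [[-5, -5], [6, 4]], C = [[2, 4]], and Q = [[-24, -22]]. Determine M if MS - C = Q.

M = [[2, -2]]

MS = Q + C = [[-22, -18]].
Since S sits to the right of M, M = (Q + C)S⁻¹.
det S = 10, so S⁻¹ = [[2/5, 1/2], [-3/5, -1/2]].
M = (Q + C)S⁻¹ = [[2, -2]].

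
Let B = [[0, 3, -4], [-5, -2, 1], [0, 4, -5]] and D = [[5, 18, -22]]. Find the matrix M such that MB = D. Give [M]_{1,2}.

-1

Right-multiplying both sides by B⁻¹ gives M = DB⁻¹.
det B = 5; the adjugate gives B⁻¹ = [[6/5, -1/5, -1], [-5, 0, 4], [-4, 0, 3]].
M = DB⁻¹ = [[5, 18, -22]] · [[6/5, -1/5, -1], [-5, 0, 4], [-4, 0, 3]] = [[4, -1, 1]].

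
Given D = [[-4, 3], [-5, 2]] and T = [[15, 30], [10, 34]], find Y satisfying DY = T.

Y = [[0, -6], [5, 2]]

Since D multiplies Y on the left, Y = D⁻¹T.
D has determinant 7; D⁻¹ = [[2/7, -3/7], [5/7, -4/7]].
Y = D⁻¹T = [[2/7, -3/7], [5/7, -4/7]] · [[15, 30], [10, 34]] = [[0, -6], [5, 2]].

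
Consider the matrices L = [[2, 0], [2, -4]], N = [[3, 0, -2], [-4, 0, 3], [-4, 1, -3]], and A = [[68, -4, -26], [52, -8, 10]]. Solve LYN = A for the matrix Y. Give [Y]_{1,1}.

Left-multiply by L⁻¹ and right-multiply by N⁻¹: Y = L⁻¹AN⁻¹.
det L = -8, so L⁻¹ = [[1/2, 0], [1/4, -1/4]].
det N = -1, so N⁻¹ = [[3, 2, 0], [24, 17, 1], [4, 3, 0]].
L⁻¹A = [[34, -2, -13], [4, 1, -9]].
Y = (L⁻¹A)N⁻¹ = [[2, -5, -2], [0, -2, 1]].

2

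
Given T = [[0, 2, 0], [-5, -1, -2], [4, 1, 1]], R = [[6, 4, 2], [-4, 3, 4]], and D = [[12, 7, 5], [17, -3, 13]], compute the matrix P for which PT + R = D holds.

PT = D − R = [[6, 3, 3], [21, -6, 9]].
Right-multiplying both sides by T⁻¹ gives P = (D − R)T⁻¹.
det T = -6, so T⁻¹ = [[-1/6, 1/3, 2/3], [1/2, 0, 0], [1/6, -4/3, -5/3]].
P = (D − R)T⁻¹ = [[1, -2, -1], [-5, -5, -1]].

P = [[1, -2, -1], [-5, -5, -1]]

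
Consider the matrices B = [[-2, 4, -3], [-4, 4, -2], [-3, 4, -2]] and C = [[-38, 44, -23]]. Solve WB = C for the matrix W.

Since B sits to the right of W, W = CB⁻¹.
det B = 4; the adjugate gives B⁻¹ = [[0, -1, 1], [-1/2, -5/4, 2], [-1, -1, 2]].
W = CB⁻¹ = [[-38, 44, -23]] · [[0, -1, 1], [-1/2, -5/4, 2], [-1, -1, 2]] = [[1, 6, 4]].

W = [[1, 6, 4]]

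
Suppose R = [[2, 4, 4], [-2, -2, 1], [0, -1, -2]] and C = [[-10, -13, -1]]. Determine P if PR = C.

Since R sits to the right of P, P = CR⁻¹.
R has determinant 2; R⁻¹ = [[5/2, 2, 6], [-2, -2, -5], [1, 1, 2]].
P = CR⁻¹ = [[-10, -13, -1]] · [[5/2, 2, 6], [-2, -2, -5], [1, 1, 2]] = [[0, 5, 3]].

P = [[0, 5, 3]]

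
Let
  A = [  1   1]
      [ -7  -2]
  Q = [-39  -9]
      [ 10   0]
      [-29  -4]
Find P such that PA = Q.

A is on the right of P, so right-multiply by A⁻¹: P = QA⁻¹.
det A = 5, so A⁻¹ = [[-2/5, -1/5], [7/5, 1/5]].
P = QA⁻¹ = [[-39, -9], [10, 0], [-29, -4]] · [[-2/5, -1/5], [7/5, 1/5]] = [[3, 6], [-4, -2], [6, 5]].

P = [[3, 6], [-4, -2], [6, 5]]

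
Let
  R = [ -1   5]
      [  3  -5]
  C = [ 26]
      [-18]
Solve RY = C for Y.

Y = [[4], [6]]

R is on the left of Y, so left-multiply by R⁻¹: Y = R⁻¹C.
det R = -10, so R⁻¹ = [[1/2, 1/2], [3/10, 1/10]].
Y = R⁻¹C = [[1/2, 1/2], [3/10, 1/10]] · [[26], [-18]] = [[4], [6]].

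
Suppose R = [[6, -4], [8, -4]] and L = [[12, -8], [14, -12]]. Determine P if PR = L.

P = [[2, 0], [5, -2]]

Right-multiplying both sides by R⁻¹ gives P = LR⁻¹.
R has determinant 8; R⁻¹ = [[-1/2, 1/2], [-1, 3/4]].
P = LR⁻¹ = [[12, -8], [14, -12]] · [[-1/2, 1/2], [-1, 3/4]] = [[2, 0], [5, -2]].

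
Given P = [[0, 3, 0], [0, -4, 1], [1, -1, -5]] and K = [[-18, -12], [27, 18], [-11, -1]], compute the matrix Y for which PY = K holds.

Y = [[-2, 5], [-6, -4], [3, 2]]

Left-multiplying both sides by P⁻¹ gives Y = P⁻¹K.
det P = 3, so P⁻¹ = [[7, 5, 1], [1/3, 0, 0], [4/3, 1, 0]].
Y = P⁻¹K = [[7, 5, 1], [1/3, 0, 0], [4/3, 1, 0]] · [[-18, -12], [27, 18], [-11, -1]] = [[-2, 5], [-6, -4], [3, 2]].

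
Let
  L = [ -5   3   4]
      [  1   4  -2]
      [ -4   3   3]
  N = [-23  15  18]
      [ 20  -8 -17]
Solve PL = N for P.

P = [[3, 0, 2], [-3, 1, -1]]

L is on the right of P, so right-multiply by L⁻¹: P = NL⁻¹.
det L = 1, so L⁻¹ = [[18, 3, -22], [5, 1, -6], [19, 3, -23]].
P = NL⁻¹ = [[-23, 15, 18], [20, -8, -17]] · [[18, 3, -22], [5, 1, -6], [19, 3, -23]] = [[3, 0, 2], [-3, 1, -1]].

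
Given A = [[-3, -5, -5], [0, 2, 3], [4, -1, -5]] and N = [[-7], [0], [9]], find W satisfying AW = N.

A is on the left of W, so left-multiply by A⁻¹: W = A⁻¹N.
A has determinant 1; A⁻¹ = [[-7, -20, -5], [12, 35, 9], [-8, -23, -6]].
W = A⁻¹N = [[-7, -20, -5], [12, 35, 9], [-8, -23, -6]] · [[-7], [0], [9]] = [[4], [-3], [2]].

W = [[4], [-3], [2]]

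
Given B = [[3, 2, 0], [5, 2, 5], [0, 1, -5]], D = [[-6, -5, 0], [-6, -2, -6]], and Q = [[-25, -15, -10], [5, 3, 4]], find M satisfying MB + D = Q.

M = [[-3, -2, 0], [2, 1, -1]]

MB = Q − D = [[-19, -10, -10], [11, 5, 10]].
Since B sits to the right of M, M = (Q − D)B⁻¹.
det B = 5, so B⁻¹ = [[-3, 2, 2], [5, -3, -3], [1, -3/5, -4/5]].
M = (Q − D)B⁻¹ = [[-3, -2, 0], [2, 1, -1]].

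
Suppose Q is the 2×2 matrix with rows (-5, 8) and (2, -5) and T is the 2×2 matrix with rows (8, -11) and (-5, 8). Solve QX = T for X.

Q is on the left of X, so left-multiply by Q⁻¹: X = Q⁻¹T.
det Q = 9, so Q⁻¹ = [[-5/9, -8/9], [-2/9, -5/9]].
X = Q⁻¹T = [[-5/9, -8/9], [-2/9, -5/9]] · [[8, -11], [-5, 8]] = [[0, -1], [1, -2]].

X = [[0, -1], [1, -2]]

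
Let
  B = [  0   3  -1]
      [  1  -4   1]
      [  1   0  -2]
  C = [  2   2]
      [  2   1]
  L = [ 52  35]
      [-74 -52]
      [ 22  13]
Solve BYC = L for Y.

Y = [[-4, -1], [2, 4], [-3, -5]]

Isolating Y: multiply by B⁻¹ from the left and C⁻¹ from the right, so Y = B⁻¹LC⁻¹.
det B = 5, so B⁻¹ = [[8/5, 6/5, -1/5], [3/5, 1/5, -1/5], [4/5, 3/5, -3/5]].
det C = -2, so C⁻¹ = [[-1/2, 1], [1, -1]].
B⁻¹L = [[-10, -9], [12, 8], [-16, -11]].
Y = (B⁻¹L)C⁻¹ = [[-4, -1], [2, 4], [-3, -5]].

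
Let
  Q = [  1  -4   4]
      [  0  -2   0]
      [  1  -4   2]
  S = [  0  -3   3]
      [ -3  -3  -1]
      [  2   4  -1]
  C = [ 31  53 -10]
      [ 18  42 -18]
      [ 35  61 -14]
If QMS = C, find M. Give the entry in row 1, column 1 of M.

Left-multiply by Q⁻¹ and right-multiply by S⁻¹: M = Q⁻¹CS⁻¹.
Q has determinant 4; Q⁻¹ = [[-1, -2, 2], [0, -1/2, 0], [1/2, 0, -1/2]].
det S = -3, so S⁻¹ = [[-7/3, -3, -4], [5/3, 2, 3], [2, 2, 3]].
Q⁻¹C = [[3, -15, 18], [-9, -21, 9], [-2, -4, 2]].
M = (Q⁻¹C)S⁻¹ = [[4, -3, -3], [4, 3, 0], [2, 2, 2]].

4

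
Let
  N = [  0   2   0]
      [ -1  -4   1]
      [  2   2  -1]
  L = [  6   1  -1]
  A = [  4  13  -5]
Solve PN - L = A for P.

PN = A + L = [[10, 14, -6]].
Right-multiplying both sides by N⁻¹ gives P = (A + L)N⁻¹.
det N = 2, so N⁻¹ = [[1, 1, 1], [1/2, 0, 0], [3, 2, 1]].
P = (A + L)N⁻¹ = [[-1, -2, 4]].

P = [[-1, -2, 4]]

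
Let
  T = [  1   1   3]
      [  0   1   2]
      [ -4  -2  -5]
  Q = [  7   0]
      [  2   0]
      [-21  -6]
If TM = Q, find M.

Left-multiplying both sides by T⁻¹ gives M = T⁻¹Q.
T has determinant 3; T⁻¹ = [[-1/3, -1/3, -1/3], [-8/3, 7/3, -2/3], [4/3, -2/3, 1/3]].
M = T⁻¹Q = [[-1/3, -1/3, -1/3], [-8/3, 7/3, -2/3], [4/3, -2/3, 1/3]] · [[7, 0], [2, 0], [-21, -6]] = [[4, 2], [0, 4], [1, -2]].

M = [[4, 2], [0, 4], [1, -2]]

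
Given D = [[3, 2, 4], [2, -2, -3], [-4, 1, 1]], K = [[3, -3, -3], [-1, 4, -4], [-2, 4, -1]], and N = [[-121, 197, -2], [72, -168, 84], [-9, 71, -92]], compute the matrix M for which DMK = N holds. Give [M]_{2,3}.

-1

Left-multiply by D⁻¹ and right-multiply by K⁻¹: M = D⁻¹NK⁻¹.
det D = -1; the adjugate gives D⁻¹ = [[-1, -2, -2], [-10, -19, -17], [6, 11, 10]].
det K = 3, so K⁻¹ = [[4, -5, 8], [7/3, -3, 5], [4/3, -2, 3]].
D⁻¹N = [[-5, -3, 18], [-5, 15, -12], [-24, 44, -8]].
M = (D⁻¹N)K⁻¹ = [[-3, -2, -1], [-1, 4, -1], [-4, 4, 4]].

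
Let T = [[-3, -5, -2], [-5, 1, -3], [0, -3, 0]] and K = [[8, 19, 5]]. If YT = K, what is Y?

Y = [[-1, -1, -5]]

Since T sits to the right of Y, Y = KT⁻¹.
det T = -3; the adjugate gives T⁻¹ = [[3, -2, -17/3], [0, 0, -1/3], [-5, 3, 28/3]].
Y = KT⁻¹ = [[8, 19, 5]] · [[3, -2, -17/3], [0, 0, -1/3], [-5, 3, 28/3]] = [[-1, -1, -5]].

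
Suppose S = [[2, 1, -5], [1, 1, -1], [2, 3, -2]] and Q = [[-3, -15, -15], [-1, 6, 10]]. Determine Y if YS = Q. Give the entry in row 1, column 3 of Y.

-6

Since S sits to the right of Y, Y = QS⁻¹.
det S = -3; the adjugate gives S⁻¹ = [[-1/3, 13/3, -4/3], [0, -2, 1], [-1/3, 4/3, -1/3]].
Y = QS⁻¹ = [[-3, -15, -15], [-1, 6, 10]] · [[-1/3, 13/3, -4/3], [0, -2, 1], [-1/3, 4/3, -1/3]] = [[6, -3, -6], [-3, -3, 4]].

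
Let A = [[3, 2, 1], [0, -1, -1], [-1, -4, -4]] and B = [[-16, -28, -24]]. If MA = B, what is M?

M = [[-4, 4, 4]]

A is on the right of M, so right-multiply by A⁻¹: M = BA⁻¹.
A has determinant 1; A⁻¹ = [[0, 4, -1], [1, -11, 3], [-1, 10, -3]].
M = BA⁻¹ = [[-16, -28, -24]] · [[0, 4, -1], [1, -11, 3], [-1, 10, -3]] = [[-4, 4, 4]].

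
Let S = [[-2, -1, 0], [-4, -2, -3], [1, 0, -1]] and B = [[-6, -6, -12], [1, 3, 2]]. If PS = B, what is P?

S is on the right of P, so right-multiply by S⁻¹: P = BS⁻¹.
det S = 3; the adjugate gives S⁻¹ = [[2/3, -1/3, 1], [-7/3, 2/3, -2], [2/3, -1/3, 0]].
P = BS⁻¹ = [[-6, -6, -12], [1, 3, 2]] · [[2/3, -1/3, 1], [-7/3, 2/3, -2], [2/3, -1/3, 0]] = [[2, 2, 6], [-5, 1, -5]].

P = [[2, 2, 6], [-5, 1, -5]]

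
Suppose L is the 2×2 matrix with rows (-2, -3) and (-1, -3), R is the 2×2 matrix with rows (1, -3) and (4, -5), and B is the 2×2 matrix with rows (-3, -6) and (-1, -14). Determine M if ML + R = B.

M = [[3, -2], [2, 1]]

ML = B − R = [[-4, -3], [-5, -9]].
Since L sits to the right of M, M = (B − R)L⁻¹.
L has determinant 3; L⁻¹ = [[-1, 1], [1/3, -2/3]].
M = (B − R)L⁻¹ = [[3, -2], [2, 1]].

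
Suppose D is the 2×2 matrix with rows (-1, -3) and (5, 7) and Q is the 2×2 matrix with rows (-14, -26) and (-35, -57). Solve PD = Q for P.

Right-multiplying both sides by D⁻¹ gives P = QD⁻¹.
D has determinant 8; D⁻¹ = [[7/8, 3/8], [-5/8, -1/8]].
P = QD⁻¹ = [[-14, -26], [-35, -57]] · [[7/8, 3/8], [-5/8, -1/8]] = [[4, -2], [5, -6]].

P = [[4, -2], [5, -6]]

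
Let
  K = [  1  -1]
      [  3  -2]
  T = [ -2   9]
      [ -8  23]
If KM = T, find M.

M = [[-4, 5], [-2, -4]]

Left-multiplying both sides by K⁻¹ gives M = K⁻¹T.
det K = 1; the adjugate gives K⁻¹ = [[-2, 1], [-3, 1]].
M = K⁻¹T = [[-2, 1], [-3, 1]] · [[-2, 9], [-8, 23]] = [[-4, 5], [-2, -4]].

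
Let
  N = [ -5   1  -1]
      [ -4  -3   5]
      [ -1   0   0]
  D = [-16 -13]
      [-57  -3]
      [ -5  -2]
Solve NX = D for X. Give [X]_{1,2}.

2

Left-multiplying both sides by N⁻¹ gives X = N⁻¹D.
det N = -2, so N⁻¹ = [[0, 0, -1], [5/2, 1/2, -29/2], [3/2, 1/2, -19/2]].
X = N⁻¹D = [[0, 0, -1], [5/2, 1/2, -29/2], [3/2, 1/2, -19/2]] · [[-16, -13], [-57, -3], [-5, -2]] = [[5, 2], [4, -5], [-5, -2]].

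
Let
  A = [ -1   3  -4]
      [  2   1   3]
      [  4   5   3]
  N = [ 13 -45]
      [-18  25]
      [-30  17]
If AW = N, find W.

W = [[-4, 6], [-1, -5], [-3, 6]]

Since A multiplies W on the left, W = A⁻¹N.
A has determinant 6; A⁻¹ = [[-2, -29/6, 13/6], [1, 13/6, -5/6], [1, 17/6, -7/6]].
W = A⁻¹N = [[-2, -29/6, 13/6], [1, 13/6, -5/6], [1, 17/6, -7/6]] · [[13, -45], [-18, 25], [-30, 17]] = [[-4, 6], [-1, -5], [-3, 6]].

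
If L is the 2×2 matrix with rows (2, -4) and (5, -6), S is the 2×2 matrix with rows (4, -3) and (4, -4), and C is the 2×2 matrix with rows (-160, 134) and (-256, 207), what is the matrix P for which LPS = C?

P = [[-5, 3], [4, 5]]

P = L⁻¹CS⁻¹ (apply L⁻¹ on the left and S⁻¹ on the right).
L has determinant 8; L⁻¹ = [[-3/4, 1/2], [-5/8, 1/4]].
det S = -4, so S⁻¹ = [[1, -3/4], [1, -1]].
L⁻¹C = [[-8, 3], [36, -32]].
P = (L⁻¹C)S⁻¹ = [[-5, 3], [4, 5]].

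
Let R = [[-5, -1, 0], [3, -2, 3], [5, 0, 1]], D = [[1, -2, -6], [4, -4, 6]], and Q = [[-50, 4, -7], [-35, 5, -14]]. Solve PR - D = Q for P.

PR = Q + D = [[-49, 2, -13], [-31, 1, -8]].
Since R sits to the right of P, P = (Q + D)R⁻¹.
R has determinant -2; R⁻¹ = [[1, -1/2, 3/2], [-6, 5/2, -15/2], [-5, 5/2, -13/2]].
P = (Q + D)R⁻¹ = [[4, -3, -4], [3, -2, -2]].

P = [[4, -3, -4], [3, -2, -2]]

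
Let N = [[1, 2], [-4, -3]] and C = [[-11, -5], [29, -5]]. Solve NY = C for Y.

Left-multiplying both sides by N⁻¹ gives Y = N⁻¹C.
det N = 5, so N⁻¹ = [[-3/5, -2/5], [4/5, 1/5]].
Y = N⁻¹C = [[-3/5, -2/5], [4/5, 1/5]] · [[-11, -5], [29, -5]] = [[-5, 5], [-3, -5]].

Y = [[-5, 5], [-3, -5]]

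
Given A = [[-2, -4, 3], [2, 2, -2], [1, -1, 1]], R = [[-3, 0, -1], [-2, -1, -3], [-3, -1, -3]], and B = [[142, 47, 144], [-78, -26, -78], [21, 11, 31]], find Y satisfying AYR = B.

Left-multiply by A⁻¹ and right-multiply by R⁻¹: Y = A⁻¹BR⁻¹.
A has determinant 4; A⁻¹ = [[0, 1/4, 1/2], [-1, -5/4, 1/2], [-1, -3/2, 1]].
R has determinant 1; R⁻¹ = [[0, 1, -1], [3, 6, -7], [-1, -3, 3]].
A⁻¹B = [[-9, -1, -4], [-34, -9, -31], [-4, 3, 4]].
Y = (A⁻¹B)R⁻¹ = [[1, -3, 4], [4, 5, 4], [5, 2, -5]].

Y = [[1, -3, 4], [4, 5, 4], [5, 2, -5]]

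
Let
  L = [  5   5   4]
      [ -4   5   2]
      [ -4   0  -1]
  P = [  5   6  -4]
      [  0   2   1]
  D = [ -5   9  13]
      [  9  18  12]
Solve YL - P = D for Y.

YL = D + P = [[0, 15, 9], [9, 20, 13]].
Since L sits to the right of Y, Y = (D + P)L⁻¹.
L has determinant -5; L⁻¹ = [[1, -1, 2], [12/5, -11/5, 26/5], [-4, 4, -9]].
Y = (D + P)L⁻¹ = [[0, 3, -3], [5, -1, 5]].

Y = [[0, 3, -3], [5, -1, 5]]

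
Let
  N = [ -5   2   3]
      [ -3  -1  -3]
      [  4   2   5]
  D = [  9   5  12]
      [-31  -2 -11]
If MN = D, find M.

Since N sits to the right of M, M = DN⁻¹.
det N = -5, so N⁻¹ = [[-1/5, 4/5, 3/5], [-3/5, 37/5, 24/5], [2/5, -18/5, -11/5]].
M = DN⁻¹ = [[9, 5, 12], [-31, -2, -11]] · [[-1/5, 4/5, 3/5], [-3/5, 37/5, 24/5], [2/5, -18/5, -11/5]] = [[0, 1, 3], [3, 0, -4]].

M = [[0, 1, 3], [3, 0, -4]]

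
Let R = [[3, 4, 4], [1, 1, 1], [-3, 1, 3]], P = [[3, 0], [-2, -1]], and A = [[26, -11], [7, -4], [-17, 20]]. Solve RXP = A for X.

X = [[4, 5], [5, 1], [-4, -2]]

Isolating X: multiply by R⁻¹ from the left and P⁻¹ from the right, so X = R⁻¹AP⁻¹.
det R = -2; the adjugate gives R⁻¹ = [[-1, 4, 0], [3, -21/2, -1/2], [-2, 15/2, 1/2]].
det P = -3, so P⁻¹ = [[1/3, 0], [-2/3, -1]].
R⁻¹A = [[2, -5], [13, -1], [-8, 2]].
X = (R⁻¹A)P⁻¹ = [[4, 5], [5, 1], [-4, -2]].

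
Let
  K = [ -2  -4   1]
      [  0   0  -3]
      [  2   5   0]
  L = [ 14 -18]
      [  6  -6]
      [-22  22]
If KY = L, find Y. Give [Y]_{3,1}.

-2

Since K multiplies Y on the left, Y = K⁻¹L.
det K = -6; the adjugate gives K⁻¹ = [[-5/2, -5/6, -2], [1, 1/3, 1], [0, -1/3, 0]].
Y = K⁻¹L = [[-5/2, -5/6, -2], [1, 1/3, 1], [0, -1/3, 0]] · [[14, -18], [6, -6], [-22, 22]] = [[4, 6], [-6, 2], [-2, 2]].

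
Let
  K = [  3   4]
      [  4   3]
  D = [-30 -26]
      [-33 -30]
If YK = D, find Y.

Y = [[-2, -6], [-3, -6]]

Right-multiplying both sides by K⁻¹ gives Y = DK⁻¹.
K has determinant -7; K⁻¹ = [[-3/7, 4/7], [4/7, -3/7]].
Y = DK⁻¹ = [[-30, -26], [-33, -30]] · [[-3/7, 4/7], [4/7, -3/7]] = [[-2, -6], [-3, -6]].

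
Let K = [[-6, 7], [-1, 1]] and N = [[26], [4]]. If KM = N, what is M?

M = [[-2], [2]]

Since K multiplies M on the left, M = K⁻¹N.
det K = 1, so K⁻¹ = [[1, -7], [1, -6]].
M = K⁻¹N = [[1, -7], [1, -6]] · [[26], [4]] = [[-2], [2]].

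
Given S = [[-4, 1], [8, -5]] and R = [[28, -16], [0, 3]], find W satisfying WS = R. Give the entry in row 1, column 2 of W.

S is on the right of W, so right-multiply by S⁻¹: W = RS⁻¹.
det S = 12, so S⁻¹ = [[-5/12, -1/12], [-2/3, -1/3]].
W = RS⁻¹ = [[28, -16], [0, 3]] · [[-5/12, -1/12], [-2/3, -1/3]] = [[-1, 3], [-2, -1]].

3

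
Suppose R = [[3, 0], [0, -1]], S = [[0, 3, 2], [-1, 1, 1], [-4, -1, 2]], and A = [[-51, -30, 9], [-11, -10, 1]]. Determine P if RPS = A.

P = R⁻¹AS⁻¹ (apply R⁻¹ on the left and S⁻¹ on the right).
R has determinant -3; R⁻¹ = [[1/3, 0], [0, -1]].
det S = 4, so S⁻¹ = [[3/4, -2, 1/4], [-1/2, 2, -1/2], [5/4, -3, 3/4]].
R⁻¹A = [[-17, -10, 3], [11, 10, -1]].
P = (R⁻¹A)S⁻¹ = [[-4, 5, 3], [2, 1, -3]].

P = [[-4, 5, 3], [2, 1, -3]]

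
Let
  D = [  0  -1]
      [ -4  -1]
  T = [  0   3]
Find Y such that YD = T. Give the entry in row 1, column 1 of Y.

-3

Right-multiplying both sides by D⁻¹ gives Y = TD⁻¹.
det D = -4, so D⁻¹ = [[1/4, -1/4], [-1, 0]].
Y = TD⁻¹ = [[0, 3]] · [[1/4, -1/4], [-1, 0]] = [[-3, 0]].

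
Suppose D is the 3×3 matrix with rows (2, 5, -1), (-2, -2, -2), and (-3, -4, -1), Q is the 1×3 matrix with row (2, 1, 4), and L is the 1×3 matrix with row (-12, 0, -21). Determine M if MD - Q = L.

MD = L + Q = [[-10, 1, -17]].
D is on the right of M, so right-multiply by D⁻¹: M = (L + Q)D⁻¹.
D has determinant 6; D⁻¹ = [[-1, 3/2, -2], [2/3, -5/6, 1], [1/3, -7/6, 1]].
M = (L + Q)D⁻¹ = [[5, 4, 4]].

M = [[5, 4, 4]]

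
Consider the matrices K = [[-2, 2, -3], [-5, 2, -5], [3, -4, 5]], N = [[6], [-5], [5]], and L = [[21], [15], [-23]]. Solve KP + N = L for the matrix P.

P = [[-1], [5], [-1]]

KP = L − N = [[15], [20], [-28]].
Since K multiplies P on the left, P = K⁻¹(L − N).
det K = -2, so K⁻¹ = [[5, -1, 2], [-5, 1/2, -5/2], [-7, 1, -3]].
P = K⁻¹(L − N) = [[-1], [5], [-1]].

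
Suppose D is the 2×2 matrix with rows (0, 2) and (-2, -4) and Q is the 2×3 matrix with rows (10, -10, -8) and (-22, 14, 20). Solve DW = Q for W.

D is on the left of W, so left-multiply by D⁻¹: W = D⁻¹Q.
det D = 4, so D⁻¹ = [[-1, -1/2], [1/2, 0]].
W = D⁻¹Q = [[-1, -1/2], [1/2, 0]] · [[10, -10, -8], [-22, 14, 20]] = [[1, 3, -2], [5, -5, -4]].

W = [[1, 3, -2], [5, -5, -4]]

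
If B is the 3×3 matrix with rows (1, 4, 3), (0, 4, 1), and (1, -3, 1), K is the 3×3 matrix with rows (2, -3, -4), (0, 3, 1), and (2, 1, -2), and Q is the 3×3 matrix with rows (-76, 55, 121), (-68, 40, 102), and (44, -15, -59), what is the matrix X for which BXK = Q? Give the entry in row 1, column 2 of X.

1

Isolating X: multiply by B⁻¹ from the left and K⁻¹ from the right, so X = B⁻¹QK⁻¹.
B has determinant -1; B⁻¹ = [[-7, 13, 8], [-1, 2, 1], [4, -7, -4]].
det K = 4; the adjugate gives K⁻¹ = [[-7/4, -5/2, 9/4], [1/2, 1, -1/2], [-3/2, -2, 3/2]].
B⁻¹Q = [[0, 15, 7], [-16, 10, 24], [-4, 0, 6]].
X = (B⁻¹Q)K⁻¹ = [[-3, 1, 3], [-3, 2, -5], [-2, -2, 0]].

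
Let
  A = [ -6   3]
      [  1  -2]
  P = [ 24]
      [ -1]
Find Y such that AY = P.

Left-multiplying both sides by A⁻¹ gives Y = A⁻¹P.
det A = 9, so A⁻¹ = [[-2/9, -1/3], [-1/9, -2/3]].
Y = A⁻¹P = [[-2/9, -1/3], [-1/9, -2/3]] · [[24], [-1]] = [[-5], [-2]].

Y = [[-5], [-2]]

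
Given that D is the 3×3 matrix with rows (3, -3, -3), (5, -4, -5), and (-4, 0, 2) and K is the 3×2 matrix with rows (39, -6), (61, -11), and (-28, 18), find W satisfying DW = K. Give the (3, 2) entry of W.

Left-multiplying both sides by D⁻¹ gives W = D⁻¹K.
det D = -6, so D⁻¹ = [[4/3, -1, -1/2], [-5/3, 1, 0], [8/3, -2, -1/2]].
W = D⁻¹K = [[4/3, -1, -1/2], [-5/3, 1, 0], [8/3, -2, -1/2]] · [[39, -6], [61, -11], [-28, 18]] = [[5, -6], [-4, -1], [-4, -3]].

-3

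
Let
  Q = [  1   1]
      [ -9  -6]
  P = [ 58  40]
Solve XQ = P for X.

X = [[4, -6]]

Q is on the right of X, so right-multiply by Q⁻¹: X = PQ⁻¹.
det Q = 3; the adjugate gives Q⁻¹ = [[-2, -1/3], [3, 1/3]].
X = PQ⁻¹ = [[58, 40]] · [[-2, -1/3], [3, 1/3]] = [[4, -6]].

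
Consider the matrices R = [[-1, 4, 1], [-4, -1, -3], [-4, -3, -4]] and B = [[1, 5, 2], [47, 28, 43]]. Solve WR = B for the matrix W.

Since R sits to the right of W, W = BR⁻¹.
R has determinant -3; R⁻¹ = [[5/3, -13/3, 11/3], [4/3, -8/3, 7/3], [-8/3, 19/3, -17/3]].
W = BR⁻¹ = [[1, 5, 2], [47, 28, 43]] · [[5/3, -13/3, 11/3], [4/3, -8/3, 7/3], [-8/3, 19/3, -17/3]] = [[3, -5, 4], [1, -6, -6]].

W = [[3, -5, 4], [1, -6, -6]]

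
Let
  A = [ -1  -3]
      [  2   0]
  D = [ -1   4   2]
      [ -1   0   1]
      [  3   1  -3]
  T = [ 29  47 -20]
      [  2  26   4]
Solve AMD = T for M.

M = [[3, -1, 1], [-4, 2, -4]]

Left-multiply by A⁻¹ and right-multiply by D⁻¹: M = A⁻¹TD⁻¹.
A has determinant 6; A⁻¹ = [[0, 1/2], [-1/3, -1/6]].
det D = -1; the adjugate gives D⁻¹ = [[1, -14, -4], [0, 3, 1], [1, -13, -4]].
A⁻¹T = [[1, 13, 2], [-10, -20, 6]].
M = (A⁻¹T)D⁻¹ = [[3, -1, 1], [-4, 2, -4]].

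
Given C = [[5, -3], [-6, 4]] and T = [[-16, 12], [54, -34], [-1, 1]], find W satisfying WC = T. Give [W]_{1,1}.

4

C is on the right of W, so right-multiply by C⁻¹: W = TC⁻¹.
C has determinant 2; C⁻¹ = [[2, 3/2], [3, 5/2]].
W = TC⁻¹ = [[-16, 12], [54, -34], [-1, 1]] · [[2, 3/2], [3, 5/2]] = [[4, 6], [6, -4], [1, 1]].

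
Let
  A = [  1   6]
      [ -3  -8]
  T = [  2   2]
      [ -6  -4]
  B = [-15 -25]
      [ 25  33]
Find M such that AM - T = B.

M = [[-1, 1], [-2, -4]]

AM = B + T = [[-13, -23], [19, 29]].
Left-multiplying both sides by A⁻¹ gives M = A⁻¹(B + T).
det A = 10; the adjugate gives A⁻¹ = [[-4/5, -3/5], [3/10, 1/10]].
M = A⁻¹(B + T) = [[-1, 1], [-2, -4]].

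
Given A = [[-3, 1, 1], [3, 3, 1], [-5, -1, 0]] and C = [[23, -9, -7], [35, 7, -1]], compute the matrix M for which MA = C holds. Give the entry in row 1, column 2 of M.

-3

Since A sits to the right of M, M = CA⁻¹.
det A = 4; the adjugate gives A⁻¹ = [[1/4, -1/4, -1/2], [-5/4, 5/4, 3/2], [3, -2, -3]].
M = CA⁻¹ = [[23, -9, -7], [35, 7, -1]] · [[1/4, -1/4, -1/2], [-5/4, 5/4, 3/2], [3, -2, -3]] = [[-4, -3, -4], [-3, 2, -4]].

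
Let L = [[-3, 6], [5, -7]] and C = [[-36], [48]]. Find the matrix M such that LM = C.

L is on the left of M, so left-multiply by L⁻¹: M = L⁻¹C.
det L = -9, so L⁻¹ = [[7/9, 2/3], [5/9, 1/3]].
M = L⁻¹C = [[7/9, 2/3], [5/9, 1/3]] · [[-36], [48]] = [[4], [-4]].

M = [[4], [-4]]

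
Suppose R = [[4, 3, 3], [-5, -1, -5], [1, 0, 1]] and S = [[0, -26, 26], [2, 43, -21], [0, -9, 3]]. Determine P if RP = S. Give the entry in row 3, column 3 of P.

4

Since R multiplies P on the left, P = R⁻¹S.
det R = -1; the adjugate gives R⁻¹ = [[1, 3, 12], [0, -1, -5], [-1, -3, -11]].
P = R⁻¹S = [[1, 3, 12], [0, -1, -5], [-1, -3, -11]] · [[0, -26, 26], [2, 43, -21], [0, -9, 3]] = [[6, -5, -1], [-2, 2, 6], [-6, -4, 4]].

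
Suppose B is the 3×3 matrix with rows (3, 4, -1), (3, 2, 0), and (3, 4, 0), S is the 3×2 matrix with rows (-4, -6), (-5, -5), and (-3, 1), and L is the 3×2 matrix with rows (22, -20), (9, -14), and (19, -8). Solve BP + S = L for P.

BP = L − S = [[26, -14], [14, -9], [22, -9]].
Since B multiplies P on the left, P = B⁻¹(L − S).
B has determinant -6; B⁻¹ = [[0, 2/3, -1/3], [0, -1/2, 1/2], [-1, 0, 1]].
P = B⁻¹(L − S) = [[2, -3], [4, 0], [-4, 5]].

P = [[2, -3], [4, 0], [-4, 5]]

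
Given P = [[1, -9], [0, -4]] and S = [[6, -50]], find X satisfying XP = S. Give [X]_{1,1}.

Right-multiplying both sides by P⁻¹ gives X = SP⁻¹.
det P = -4, so P⁻¹ = [[1, -9/4], [0, -1/4]].
X = SP⁻¹ = [[6, -50]] · [[1, -9/4], [0, -1/4]] = [[6, -1]].

6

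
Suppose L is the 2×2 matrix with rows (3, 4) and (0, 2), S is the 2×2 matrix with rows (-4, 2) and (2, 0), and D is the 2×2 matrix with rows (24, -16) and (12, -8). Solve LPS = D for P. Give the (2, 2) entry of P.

Left-multiply by L⁻¹ and right-multiply by S⁻¹: P = L⁻¹DS⁻¹.
det L = 6; the adjugate gives L⁻¹ = [[1/3, -2/3], [0, 1/2]].
S has determinant -4; S⁻¹ = [[0, 1/2], [1/2, 1]].
L⁻¹D = [[0, 0], [6, -4]].
P = (L⁻¹D)S⁻¹ = [[0, 0], [-2, -1]].

-1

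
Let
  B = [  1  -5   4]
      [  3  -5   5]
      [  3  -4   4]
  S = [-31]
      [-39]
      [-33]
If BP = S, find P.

Left-multiplying both sides by B⁻¹ gives P = B⁻¹S.
det B = -3; the adjugate gives B⁻¹ = [[0, -4/3, 5/3], [-1, 8/3, -7/3], [-1, 11/3, -10/3]].
P = B⁻¹S = [[0, -4/3, 5/3], [-1, 8/3, -7/3], [-1, 11/3, -10/3]] · [[-31], [-39], [-33]] = [[-3], [4], [-2]].

P = [[-3], [4], [-2]]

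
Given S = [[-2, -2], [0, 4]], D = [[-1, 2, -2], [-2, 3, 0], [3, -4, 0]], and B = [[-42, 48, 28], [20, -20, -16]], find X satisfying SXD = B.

X = [[5, -3, 5], [2, 1, 3]]

Isolating X: multiply by S⁻¹ from the left and D⁻¹ from the right, so X = S⁻¹BD⁻¹.
det S = -8, so S⁻¹ = [[-1/2, -1/4], [0, 1/4]].
D has determinant 2; D⁻¹ = [[0, 4, 3], [0, 3, 2], [-1/2, 1, 1/2]].
S⁻¹B = [[16, -19, -10], [5, -5, -4]].
X = (S⁻¹B)D⁻¹ = [[5, -3, 5], [2, 1, 3]].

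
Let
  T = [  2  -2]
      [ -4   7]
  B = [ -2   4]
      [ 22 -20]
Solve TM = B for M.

M = [[5, -2], [6, -4]]

Left-multiplying both sides by T⁻¹ gives M = T⁻¹B.
det T = 6; the adjugate gives T⁻¹ = [[7/6, 1/3], [2/3, 1/3]].
M = T⁻¹B = [[7/6, 1/3], [2/3, 1/3]] · [[-2, 4], [22, -20]] = [[5, -2], [6, -4]].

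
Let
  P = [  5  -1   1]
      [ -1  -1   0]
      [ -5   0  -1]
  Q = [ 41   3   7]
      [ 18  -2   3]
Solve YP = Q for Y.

P is on the right of Y, so right-multiply by P⁻¹: Y = QP⁻¹.
det P = 1; the adjugate gives P⁻¹ = [[1, -1, 1], [-1, 0, -1], [-5, 5, -6]].
Y = QP⁻¹ = [[41, 3, 7], [18, -2, 3]] · [[1, -1, 1], [-1, 0, -1], [-5, 5, -6]] = [[3, -6, -4], [5, -3, 2]].

Y = [[3, -6, -4], [5, -3, 2]]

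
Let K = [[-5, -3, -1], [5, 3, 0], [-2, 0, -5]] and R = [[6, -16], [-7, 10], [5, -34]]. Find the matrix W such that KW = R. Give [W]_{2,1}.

6

Since K multiplies W on the left, W = K⁻¹R.
det K = -6, so K⁻¹ = [[5/2, 5/2, -1/2], [-25/6, -23/6, 5/6], [-1, -1, 0]].
W = K⁻¹R = [[5/2, 5/2, -1/2], [-25/6, -23/6, 5/6], [-1, -1, 0]] · [[6, -16], [-7, 10], [5, -34]] = [[-5, 2], [6, 0], [1, 6]].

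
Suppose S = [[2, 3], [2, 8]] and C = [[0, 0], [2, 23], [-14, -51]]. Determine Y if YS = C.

Right-multiplying both sides by S⁻¹ gives Y = CS⁻¹.
S has determinant 10; S⁻¹ = [[4/5, -3/10], [-1/5, 1/5]].
Y = CS⁻¹ = [[0, 0], [2, 23], [-14, -51]] · [[4/5, -3/10], [-1/5, 1/5]] = [[0, 0], [-3, 4], [-1, -6]].

Y = [[0, 0], [-3, 4], [-1, -6]]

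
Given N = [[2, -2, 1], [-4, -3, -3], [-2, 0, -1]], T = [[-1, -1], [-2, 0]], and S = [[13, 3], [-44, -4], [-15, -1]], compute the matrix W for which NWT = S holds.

W = [[2, -2], [1, -1], [-5, -3]]

Left-multiply by N⁻¹ and right-multiply by T⁻¹: W = N⁻¹ST⁻¹.
det N = -4; the adjugate gives N⁻¹ = [[-3/4, 1/2, -9/4], [-1/2, 0, -1/2], [3/2, -1, 7/2]].
det T = -2; the adjugate gives T⁻¹ = [[0, -1/2], [-1, 1/2]].
N⁻¹S = [[2, -2], [1, -1], [11, 5]].
W = (N⁻¹S)T⁻¹ = [[2, -2], [1, -1], [-5, -3]].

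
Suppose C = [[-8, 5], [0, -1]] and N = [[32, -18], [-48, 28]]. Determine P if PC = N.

Since C sits to the right of P, P = NC⁻¹.
det C = 8, so C⁻¹ = [[-1/8, -5/8], [0, -1]].
P = NC⁻¹ = [[32, -18], [-48, 28]] · [[-1/8, -5/8], [0, -1]] = [[-4, -2], [6, 2]].

P = [[-4, -2], [6, 2]]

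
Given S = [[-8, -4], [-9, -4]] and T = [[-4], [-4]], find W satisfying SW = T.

S is on the left of W, so left-multiply by S⁻¹: W = S⁻¹T.
det S = -4, so S⁻¹ = [[1, -1], [-9/4, 2]].
W = S⁻¹T = [[1, -1], [-9/4, 2]] · [[-4], [-4]] = [[0], [1]].

W = [[0], [1]]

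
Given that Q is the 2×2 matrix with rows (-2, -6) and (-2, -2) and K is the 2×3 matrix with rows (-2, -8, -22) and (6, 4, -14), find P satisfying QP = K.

P = [[-5, -5, 5], [2, 3, 2]]

Since Q multiplies P on the left, P = Q⁻¹K.
det Q = -8; the adjugate gives Q⁻¹ = [[1/4, -3/4], [-1/4, 1/4]].
P = Q⁻¹K = [[1/4, -3/4], [-1/4, 1/4]] · [[-2, -8, -22], [6, 4, -14]] = [[-5, -5, 5], [2, 3, 2]].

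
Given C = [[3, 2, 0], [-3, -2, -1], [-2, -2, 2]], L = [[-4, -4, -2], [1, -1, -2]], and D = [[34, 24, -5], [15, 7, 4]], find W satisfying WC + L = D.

W = [[5, -5, -4], [4, -2, 2]]

WC = D − L = [[38, 28, -3], [14, 8, 6]].
C is on the right of W, so right-multiply by C⁻¹: W = (D − L)C⁻¹.
det C = -2, so C⁻¹ = [[3, 2, 1], [-4, -3, -3/2], [-1, -1, 0]].
W = (D − L)C⁻¹ = [[5, -5, -4], [4, -2, 2]].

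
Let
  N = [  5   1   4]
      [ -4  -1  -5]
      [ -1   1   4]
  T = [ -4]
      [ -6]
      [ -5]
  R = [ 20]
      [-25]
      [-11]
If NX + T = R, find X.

X = [[5], [-1], [0]]

NX = R − T = [[24], [-19], [-6]].
N is on the left of X, so left-multiply by N⁻¹: X = N⁻¹(R − T).
det N = 6, so N⁻¹ = [[1/6, 0, -1/6], [7/2, 4, 3/2], [-5/6, -1, -1/6]].
X = N⁻¹(R − T) = [[5], [-1], [0]].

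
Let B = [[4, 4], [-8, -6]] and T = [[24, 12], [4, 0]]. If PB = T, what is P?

Since B sits to the right of P, P = TB⁻¹.
det B = 8, so B⁻¹ = [[-3/4, -1/2], [1, 1/2]].
P = TB⁻¹ = [[24, 12], [4, 0]] · [[-3/4, -1/2], [1, 1/2]] = [[-6, -6], [-3, -2]].

P = [[-6, -6], [-3, -2]]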